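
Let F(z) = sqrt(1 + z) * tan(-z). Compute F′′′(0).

-5/4

Take the Cauchy product of the two expansions.
From the series, [z^3] F = -5/24; multiply by 3! = 6 to get -5/4.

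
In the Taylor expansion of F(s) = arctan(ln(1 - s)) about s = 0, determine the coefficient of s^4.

1/4

Let u equal the inner series; expand the outer function in u and truncate.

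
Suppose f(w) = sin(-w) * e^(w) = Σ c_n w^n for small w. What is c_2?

Expand each factor separately, then convolve coefficients.
f(0) = 0
f′(0) = -1
f′′(0) = -2
The Taylor polynomial is Σ f^(k)(0)/k! · w^k.

-1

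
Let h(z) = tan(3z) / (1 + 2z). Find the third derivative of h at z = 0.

Take the Cauchy product of the two expansions.
The coefficient of z^3 in the expansion is 21, so h′′′(0) = 3! * (21) = 126.

126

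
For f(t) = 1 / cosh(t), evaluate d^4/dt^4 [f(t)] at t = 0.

5

Write the quotient as an unknown series and match coefficients against numerator = denominator · series.
The coefficient of t^4 in the expansion is 5/24, so f^(4)(0) = 4! * (5/24) = 5.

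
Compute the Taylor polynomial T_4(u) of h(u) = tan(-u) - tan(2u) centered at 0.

Combine the two series term by term.
[u^0] = 0;  [u^1] = -3;  [u^2] = 0;  [u^3] = -3;  [u^4] = 0.

-3*u^3 - 3*u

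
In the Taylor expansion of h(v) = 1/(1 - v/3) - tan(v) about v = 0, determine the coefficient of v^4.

Expand each term separately and add.
h(0) = 1
h′(0) = -2/3
h′′(0) = 2/9
h′′′(0) = -16/9
h^(4)(0) = 8/27

1/81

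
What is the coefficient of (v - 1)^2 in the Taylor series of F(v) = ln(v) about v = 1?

-1/2

F(1) = 0
F′(1) = 1
F′′(1) = -1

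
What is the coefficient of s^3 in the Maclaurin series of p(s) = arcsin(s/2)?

1/48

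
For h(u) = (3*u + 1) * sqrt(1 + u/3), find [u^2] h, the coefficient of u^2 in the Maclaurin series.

Distribute the polynomial across the series and collect like powers.
h(0) = 1
h′(0) = 19/6
h′′(0) = 35/36
Then c_k = h^(k)(0)/k! gives each Taylor coefficient.

35/72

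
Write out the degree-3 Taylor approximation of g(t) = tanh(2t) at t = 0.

g(0) = 0
g′(0) = 2
g′′(0) = 0
g′′′(0) = -16
The Taylor polynomial is Σ g^(k)(0)/k! · t^k.

-8*t^3/3 + 2*t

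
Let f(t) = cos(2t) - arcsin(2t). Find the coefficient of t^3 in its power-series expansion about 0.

-4/3

Add the two expansions coefficient-wise.
f(0) = 1
f′(0) = -2
f′′(0) = -4
f′′′(0) = -8
So c_3 = f′′′(0)/3! = -4/3.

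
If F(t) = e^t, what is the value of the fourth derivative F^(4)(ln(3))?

3

From the series, [(t - ln(3))^4] F = 1/8; multiply by 4! = 24 to get 3.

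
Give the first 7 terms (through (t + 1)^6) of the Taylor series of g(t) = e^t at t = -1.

Differentiate repeatedly and evaluate at the center.
[(t + 1)^0] = e^(-1);  [(t + 1)^1] = e^(-1);  [(t + 1)^2] = e^(-1)/2;  [(t + 1)^3] = e^(-1)/6;  [(t + 1)^4] = e^(-1)/24;  [(t + 1)^5] = e^(-1)/120;  [(t + 1)^6] = e^(-1)/720.

(t + 1)^6*e^(-1)/720 + (t + 1)^5*e^(-1)/120 + (t + 1)^4*e^(-1)/24 + (t + 1)^3*e^(-1)/6 + (t + 1)^2*e^(-1)/2 + (t + 1)*e^(-1) + e^(-1)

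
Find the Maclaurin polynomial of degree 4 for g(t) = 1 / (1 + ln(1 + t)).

Use the geometric series for the reciprocal, then substitute.
g(0) = 1
g′(0) = -1
g′′(0) = 3
g′′′(0) = -14
g^(4)(0) = 88
Then c_k = g^(k)(0)/k! gives each Taylor coefficient.

11*t^4/3 - 7*t^3/3 + 3*t^2/2 - t + 1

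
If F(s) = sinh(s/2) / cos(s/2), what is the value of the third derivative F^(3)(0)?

Invert the denominator's series and multiply.
From the series, [s^3] F = 1/12; multiply by 3! = 6 to get 1/2.

1/2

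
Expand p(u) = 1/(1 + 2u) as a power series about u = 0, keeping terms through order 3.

p(0) = 1
p′(0) = -2
p′′(0) = 8
p′′′(0) = -48

-8*u^3 + 4*u^2 - 2*u + 1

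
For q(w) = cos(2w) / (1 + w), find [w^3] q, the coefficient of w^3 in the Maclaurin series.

Multiply the two series term by term and collect like powers.
q(0) = 1
q′(0) = -1
q′′(0) = -2
q′′′(0) = 6

1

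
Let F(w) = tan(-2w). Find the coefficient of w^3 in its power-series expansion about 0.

F(0) = 0
F′(0) = -2
F′′(0) = 0
F′′′(0) = -16
So c_3 = F′′′(0)/3! = -8/3.

-8/3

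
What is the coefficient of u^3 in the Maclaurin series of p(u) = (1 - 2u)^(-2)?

p(0) = 1
p′(0) = 4
p′′(0) = 24
p′′′(0) = 192
So c_3 = p′′′(0)/3! = 32.

32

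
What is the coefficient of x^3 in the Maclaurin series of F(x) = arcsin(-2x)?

[x^0] = 0;  [x^1] = -2;  [x^2] = 0;  [x^3] = -4/3.

-4/3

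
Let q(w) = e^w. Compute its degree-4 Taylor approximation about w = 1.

[(w - 1)^0] = e;  [(w - 1)^1] = e;  [(w - 1)^2] = e/2;  [(w - 1)^3] = e/6;  [(w - 1)^4] = e/24.

e*(w - 1)^4/24 + e*(w - 1)^3/6 + e*(w - 1)^2/2 + e*(w - 1) + e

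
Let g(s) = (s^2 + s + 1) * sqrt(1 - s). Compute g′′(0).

Shift and add copies of the series according to the polynomial's terms.
From the series, [s^2] g = 3/8; multiply by 2! = 2 to get 3/4.

3/4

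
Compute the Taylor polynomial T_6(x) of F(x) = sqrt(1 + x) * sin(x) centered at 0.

27*x^6/1280 - 19*x^5/1920 - x^4/48 - 7*x^3/24 + x^2/2 + x

Write out both Maclaurin series and multiply, keeping only the needed powers.
F(0) = 0
F′(0) = 1
F′′(0) = 1
F′′′(0) = -7/4
F^(4)(0) = -1/2
F^(5)(0) = -19/16
F^(6)(0) = 243/16
Then c_k = F^(k)(0)/k! gives each Taylor coefficient.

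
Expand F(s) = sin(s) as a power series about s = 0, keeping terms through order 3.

-s^3/6 + s

F(0) = 0
F′(0) = 1
F′′(0) = 0
F′′′(0) = -1
The Taylor polynomial is Σ F^(k)(0)/k! · s^k.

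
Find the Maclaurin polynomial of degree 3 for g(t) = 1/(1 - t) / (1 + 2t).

Write out both Maclaurin series and multiply, keeping only the needed powers.
[t^0] = 1;  [t^1] = -1;  [t^2] = 3;  [t^3] = -5.

-5*t^3 + 3*t^2 - t + 1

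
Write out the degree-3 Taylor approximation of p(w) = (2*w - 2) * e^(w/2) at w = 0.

Multiply each power in the prefactor through the base expansion.
p(0) = -2
p′(0) = 1
p′′(0) = 3/2
p′′′(0) = 5/4
Then c_k = p^(k)(0)/k! gives each Taylor coefficient.

5*w^3/24 + 3*w^2/4 + w - 2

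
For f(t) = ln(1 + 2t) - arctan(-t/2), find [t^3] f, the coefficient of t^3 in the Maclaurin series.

Expand each term separately and add.
f(0) = 0
f′(0) = 5/2
f′′(0) = -4
f′′′(0) = 63/4
So c_3 = f′′′(0)/3! = 21/8.

21/8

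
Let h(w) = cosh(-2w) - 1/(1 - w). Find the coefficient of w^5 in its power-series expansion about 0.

Combine the two series term by term.

-1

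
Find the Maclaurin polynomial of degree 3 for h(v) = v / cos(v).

v^3/2 + v

Write the quotient as an unknown series and match coefficients against numerator = denominator · series.
h(0) = 0
h′(0) = 1
h′′(0) = 0
h′′′(0) = 3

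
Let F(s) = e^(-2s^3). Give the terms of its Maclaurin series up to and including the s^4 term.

F(0) = 1
F′(0) = 0
F′′(0) = 0
F′′′(0) = -12
F^(4)(0) = 0
Dividing each by k! gives the coefficients c_0, ..., c_4.

1 - 2*s^3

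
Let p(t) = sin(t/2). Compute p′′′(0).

Differentiate repeatedly and evaluate at the center.
The coefficient of t^3 in the expansion is -1/48, so p′′′(0) = 3! * (-1/48) = -1/8.

-1/8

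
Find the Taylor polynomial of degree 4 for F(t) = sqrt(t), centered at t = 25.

-(t - 25)^4/2000000 + (t - 25)^3/50000 - (t - 25)^2/1000 + (t - 25)/10 + 5

Differentiate repeatedly and evaluate at the center.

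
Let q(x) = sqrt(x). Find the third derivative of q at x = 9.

The coefficient of (x - 9)^3 in the expansion is 1/3888, so q′′′(9) = 3! * (1/3888) = 1/648.

1/648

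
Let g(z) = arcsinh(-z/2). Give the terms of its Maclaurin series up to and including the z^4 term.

z^3/48 - z/2

g(0) = 0
g′(0) = -1/2
g′′(0) = 0
g′′′(0) = 1/8
g^(4)(0) = 0
The Taylor polynomial is Σ g^(k)(0)/k! · z^k.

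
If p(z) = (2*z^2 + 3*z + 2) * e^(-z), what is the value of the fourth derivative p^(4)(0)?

14

Multiply each power in the prefactor through the base expansion.
From the series, [z^4] p = 7/12; multiply by 4! = 24 to get 14.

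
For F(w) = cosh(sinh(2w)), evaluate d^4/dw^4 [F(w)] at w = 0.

80

Let u equal the inner series; expand the outer function in u and truncate.
From the series, [w^4] F = 10/3; multiply by 4! = 24 to get 80.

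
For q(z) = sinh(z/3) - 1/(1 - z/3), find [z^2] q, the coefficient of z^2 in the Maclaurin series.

Expand each term separately and add.
[z^0] = -1;  [z^1] = 0;  [z^2] = -1/9.
So c_2 = q′′(0)/2! = -1/9.

-1/9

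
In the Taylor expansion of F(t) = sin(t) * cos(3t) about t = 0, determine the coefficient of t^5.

62/15

Take the Cauchy product of the two expansions.
F(0) = 0
F′(0) = 1
F′′(0) = 0
F′′′(0) = -28
F^(4)(0) = 0
F^(5)(0) = 496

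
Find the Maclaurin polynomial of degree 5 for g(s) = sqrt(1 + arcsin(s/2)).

Substitute the inner expansion into the outer series and collect powers.
g(0) = 1
g′(0) = 1/4
g′′(0) = -1/16
g′′′(0) = 7/64
g^(4)(0) = -31/256
g^(5)(0) = 369/1024

123*s^5/40960 - 31*s^4/6144 + 7*s^3/384 - s^2/32 + s/4 + 1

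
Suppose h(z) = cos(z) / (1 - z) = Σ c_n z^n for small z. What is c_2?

Write out both Maclaurin series and multiply, keeping only the needed powers.

1/2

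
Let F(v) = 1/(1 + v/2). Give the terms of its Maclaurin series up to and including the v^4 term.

v^4/16 - v^3/8 + v^2/4 - v/2 + 1

[v^0] = 1;  [v^1] = -1/2;  [v^2] = 1/4;  [v^3] = -1/8;  [v^4] = 1/16.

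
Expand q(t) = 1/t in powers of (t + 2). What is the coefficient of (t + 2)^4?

q(-2) = -1/2
q′(-2) = -1/4
q′′(-2) = -1/4
q′′′(-2) = -3/8
q^(4)(-2) = -3/4
Then c_k = q^(k)(-2)/k! gives each Taylor coefficient.

-1/32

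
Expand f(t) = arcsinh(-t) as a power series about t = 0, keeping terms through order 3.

t^3/6 - t

f(0) = 0
f′(0) = -1
f′′(0) = 0
f′′′(0) = 1
Dividing each by k! gives the coefficients c_0, ..., c_3.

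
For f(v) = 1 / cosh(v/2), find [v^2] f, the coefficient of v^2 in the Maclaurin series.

Divide the numerator series by the denominator series (power-series long division).

-1/8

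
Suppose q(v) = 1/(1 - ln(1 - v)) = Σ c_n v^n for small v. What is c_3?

Plug the Maclaurin series of the inner function into that of the outer and collect terms.
q(0) = 1
q′(0) = -1
q′′(0) = 1
q′′′(0) = -2
Dividing each by k! gives the coefficients c_0, ..., c_3.

-1/3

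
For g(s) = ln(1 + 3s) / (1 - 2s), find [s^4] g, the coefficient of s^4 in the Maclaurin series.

Take the Cauchy product of the two expansions.
g(0) = 0
g′(0) = 3
g′′(0) = 3
g′′′(0) = 72
g^(4)(0) = 90
So c_4 = g^(4)(0)/4! = 15/4.

15/4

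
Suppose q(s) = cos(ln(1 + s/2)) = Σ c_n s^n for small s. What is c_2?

Substitute the inner expansion into the outer series and collect powers.

-1/8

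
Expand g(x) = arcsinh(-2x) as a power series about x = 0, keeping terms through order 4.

4*x^3/3 - 2*x

g(0) = 0
g′(0) = -2
g′′(0) = 0
g′′′(0) = 8
g^(4)(0) = 0
Then c_k = g^(k)(0)/k! gives each Taylor coefficient.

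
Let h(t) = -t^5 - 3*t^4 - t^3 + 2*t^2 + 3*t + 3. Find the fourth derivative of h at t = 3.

-432

The coefficient of (t - 3)^4 in the expansion is -18, so h^(4)(3) = 4! * (-18) = -432.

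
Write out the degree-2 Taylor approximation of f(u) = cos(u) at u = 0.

Use the known series and substitute for the argument.
f(0) = 1
f′(0) = 0
f′′(0) = -1
Dividing each by k! gives the coefficients c_0, ..., c_2.

1 - u^2/2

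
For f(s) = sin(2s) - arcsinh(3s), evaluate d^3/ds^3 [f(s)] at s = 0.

Add the two expansions coefficient-wise.
From the series, [s^3] f = 19/6; multiply by 3! = 6 to get 19.

19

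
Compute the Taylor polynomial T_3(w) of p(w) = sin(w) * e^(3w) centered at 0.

Take the Cauchy product of the two expansions.
[w^0] = 0;  [w^1] = 1;  [w^2] = 3;  [w^3] = 13/3.

13*w^3/3 + 3*w^2 + w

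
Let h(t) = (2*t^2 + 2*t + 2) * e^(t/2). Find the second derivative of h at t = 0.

Shift and add copies of the series according to the polynomial's terms.
The coefficient of t^2 in the expansion is 13/4, so h′′(0) = 2! * (13/4) = 13/2.

13/2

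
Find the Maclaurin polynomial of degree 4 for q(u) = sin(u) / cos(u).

Divide the numerator series by the denominator series (power-series long division).
q(0) = 0
q′(0) = 1
q′′(0) = 0
q′′′(0) = 2
q^(4)(0) = 0

u^3/3 + u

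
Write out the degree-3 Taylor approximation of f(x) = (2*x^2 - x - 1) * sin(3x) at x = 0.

Shift and add copies of the series according to the polynomial's terms.
f(0) = 0
f′(0) = -3
f′′(0) = -6
f′′′(0) = 63

21*x^3/2 - 3*x^2 - 3*x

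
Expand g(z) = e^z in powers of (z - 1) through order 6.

e*(z - 1)^6/720 + e*(z - 1)^5/120 + e*(z - 1)^4/24 + e*(z - 1)^3/6 + e*(z - 1)^2/2 + e*(z - 1) + e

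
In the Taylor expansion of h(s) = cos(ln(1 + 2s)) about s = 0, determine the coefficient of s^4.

-20/3

Substitute the inner expansion into the outer series and collect powers.
[s^0] = 1;  [s^1] = 0;  [s^2] = -2;  [s^3] = 4;  [s^4] = -20/3.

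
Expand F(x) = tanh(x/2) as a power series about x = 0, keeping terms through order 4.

-x^3/24 + x/2

F(0) = 0
F′(0) = 1/2
F′′(0) = 0
F′′′(0) = -1/4
F^(4)(0) = 0
Dividing each by k! gives the coefficients c_0, ..., c_4.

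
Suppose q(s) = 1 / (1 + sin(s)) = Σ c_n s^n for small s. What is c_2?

Expand as Σ (-1)^k u^k with u equal to the inner function's series.

1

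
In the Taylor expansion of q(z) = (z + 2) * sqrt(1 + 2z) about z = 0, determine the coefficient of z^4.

Multiply each power in the prefactor through the base expansion.
[z^0] = 2;  [z^1] = 3;  [z^2] = 0;  [z^3] = 1/2;  [z^4] = -3/4.

-3/4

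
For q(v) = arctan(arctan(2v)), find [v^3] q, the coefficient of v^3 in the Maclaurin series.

Substitute the inner expansion into the outer series and collect powers.
q(0) = 0
q′(0) = 2
q′′(0) = 0
q′′′(0) = -32

-16/3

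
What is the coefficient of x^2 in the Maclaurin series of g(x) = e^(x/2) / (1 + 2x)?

25/8

Write out both Maclaurin series and multiply, keeping only the needed powers.
g(0) = 1
g′(0) = -3/2
g′′(0) = 25/4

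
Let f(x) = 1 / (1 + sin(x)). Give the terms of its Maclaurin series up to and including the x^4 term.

2*x^4/3 - 5*x^3/6 + x^2 - x + 1

Use the geometric series for the reciprocal, then substitute.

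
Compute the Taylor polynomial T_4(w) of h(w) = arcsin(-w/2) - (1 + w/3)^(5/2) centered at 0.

5*w^4/10368 - 7*w^3/216 - 5*w^2/24 - 4*w/3 - 1

Add the two expansions coefficient-wise.
[w^0] = -1;  [w^1] = -4/3;  [w^2] = -5/24;  [w^3] = -7/216;  [w^4] = 5/10368.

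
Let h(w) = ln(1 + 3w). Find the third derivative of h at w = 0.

54

The coefficient of w^3 in the expansion is 9, so h′′′(0) = 3! * (9) = 54.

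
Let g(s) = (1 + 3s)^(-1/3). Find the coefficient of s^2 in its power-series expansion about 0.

2

g(0) = 1
g′(0) = -1
g′′(0) = 4
The Taylor polynomial is Σ g^(k)(0)/k! · s^k.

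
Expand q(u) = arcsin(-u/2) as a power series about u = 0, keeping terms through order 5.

q(0) = 0
q′(0) = -1/2
q′′(0) = 0
q′′′(0) = -1/8
q^(4)(0) = 0
q^(5)(0) = -9/32

-3*u^5/1280 - u^3/48 - u/2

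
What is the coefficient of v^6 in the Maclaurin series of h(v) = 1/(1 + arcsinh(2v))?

1472/45

Let u equal the inner series; expand the outer function in u and truncate.
h(0) = 1
h′(0) = -2
h′′(0) = 8
h′′′(0) = -40
h^(4)(0) = 256
h^(5)(0) = -2208
h^(6)(0) = 23552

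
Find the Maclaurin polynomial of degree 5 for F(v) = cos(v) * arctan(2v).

469*v^5/60 - 11*v^3/3 + 2*v

Multiply the two series term by term and collect like powers.
F(0) = 0
F′(0) = 2
F′′(0) = 0
F′′′(0) = -22
F^(4)(0) = 0
F^(5)(0) = 938
The Taylor polynomial is Σ F^(k)(0)/k! · v^k.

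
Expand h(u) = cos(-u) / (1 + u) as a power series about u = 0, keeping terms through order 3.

Take the Cauchy product of the two expansions.
h(0) = 1
h′(0) = -1
h′′(0) = 1
h′′′(0) = -3
Then c_k = h^(k)(0)/k! gives each Taylor coefficient.

-u^3/2 + u^2/2 - u + 1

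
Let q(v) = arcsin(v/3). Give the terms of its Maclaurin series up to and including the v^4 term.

[v^0] = 0;  [v^1] = 1/3;  [v^2] = 0;  [v^3] = 1/162;  [v^4] = 0.

v^3/162 + v/3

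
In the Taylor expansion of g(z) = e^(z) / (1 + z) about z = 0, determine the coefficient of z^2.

Expand each factor separately, then convolve coefficients.
g(0) = 1
g′(0) = 0
g′′(0) = 1
Dividing each by k! gives the coefficients c_0, ..., c_2.

1/2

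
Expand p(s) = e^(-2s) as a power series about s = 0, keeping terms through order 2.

[s^0] = 1;  [s^1] = -2;  [s^2] = 2.

2*s^2 - 2*s + 1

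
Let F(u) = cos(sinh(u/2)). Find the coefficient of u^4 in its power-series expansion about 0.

Let u equal the inner series; expand the outer function in u and truncate.
F(0) = 1
F′(0) = 0
F′′(0) = -1/4
F′′′(0) = 0
F^(4)(0) = -3/16
So c_4 = F^(4)(0)/4! = -1/128.

-1/128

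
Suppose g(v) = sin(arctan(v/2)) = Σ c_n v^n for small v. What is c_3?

Plug the Maclaurin series of the inner function into that of the outer and collect terms.
[v^0] = 0;  [v^1] = 1/2;  [v^2] = 0;  [v^3] = -1/16.
So c_3 = g′′′(0)/3! = -1/16.

-1/16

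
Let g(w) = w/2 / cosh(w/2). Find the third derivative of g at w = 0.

-3/8

Write the quotient as an unknown series and match coefficients against numerator = denominator · series.
The coefficient of w^3 in the expansion is -1/16, so g′′′(0) = 3! * (-1/16) = -3/8.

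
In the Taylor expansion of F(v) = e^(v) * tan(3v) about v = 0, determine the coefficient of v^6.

Take the Cauchy product of the two expansions.
[v^0] = 0;  [v^1] = 3;  [v^2] = 3;  [v^3] = 21/2;  [v^4] = 19/2;  [v^5] = 1481/40;  [v^6] = 1357/40.

1357/40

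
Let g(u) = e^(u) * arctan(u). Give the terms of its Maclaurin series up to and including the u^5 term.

Write out both Maclaurin series and multiply, keeping only the needed powers.

3*u^5/40 - u^4/6 + u^3/6 + u^2 + u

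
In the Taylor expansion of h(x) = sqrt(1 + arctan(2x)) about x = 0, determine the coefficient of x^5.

Substitute the inner expansion into the outer series and collect powers.
h(0) = 1
h′(0) = 1
h′′(0) = -1
h′′′(0) = -5
h^(4)(0) = 17
h^(5)(0) = 249
So c_5 = h^(5)(0)/5! = 83/40.

83/40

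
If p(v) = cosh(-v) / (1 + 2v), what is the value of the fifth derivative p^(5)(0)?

-4330

Take the Cauchy product of the two expansions.
The coefficient of v^5 in the expansion is -433/12, so p^(5)(0) = 5! * (-433/12) = -4330.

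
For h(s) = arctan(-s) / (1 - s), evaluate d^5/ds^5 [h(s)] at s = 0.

Multiply the two series term by term and collect like powers.
The coefficient of s^5 in the expansion is -13/15, so h^(5)(0) = 5! * (-13/15) = -104.

-104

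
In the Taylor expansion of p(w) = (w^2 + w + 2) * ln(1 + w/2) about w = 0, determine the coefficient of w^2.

1/4

Shift and add copies of the series according to the polynomial's terms.
p(0) = 0
p′(0) = 1
p′′(0) = 1/2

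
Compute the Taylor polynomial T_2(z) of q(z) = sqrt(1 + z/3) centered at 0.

-z^2/72 + z/6 + 1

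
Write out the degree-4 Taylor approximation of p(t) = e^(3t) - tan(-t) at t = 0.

27*t^4/8 + 29*t^3/6 + 9*t^2/2 + 4*t + 1

Combine the two series term by term.
[t^0] = 1;  [t^1] = 4;  [t^2] = 9/2;  [t^3] = 29/6;  [t^4] = 27/8.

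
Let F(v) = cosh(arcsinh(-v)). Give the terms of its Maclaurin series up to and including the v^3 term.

Plug the Maclaurin series of the inner function into that of the outer and collect terms.
F(0) = 1
F′(0) = 0
F′′(0) = 1
F′′′(0) = 0
Then c_k = F^(k)(0)/k! gives each Taylor coefficient.

v^2/2 + 1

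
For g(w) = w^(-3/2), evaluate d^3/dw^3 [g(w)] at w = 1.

The coefficient of (w - 1)^3 in the expansion is -35/16, so g′′′(1) = 3! * (-35/16) = -105/8.

-105/8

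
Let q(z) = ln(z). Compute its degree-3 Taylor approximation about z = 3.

Differentiate repeatedly and evaluate at the center.
q(3) = ln(3)
q′(3) = 1/3
q′′(3) = -1/9
q′′′(3) = 2/27
The Taylor polynomial is Σ q^(k)(3)/k! · (z - 3)^k.

(z - 3)^3/81 - (z - 3)^2/18 + (z - 3)/3 + ln(3)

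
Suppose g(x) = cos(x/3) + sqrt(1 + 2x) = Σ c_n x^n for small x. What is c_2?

-5/9

Add the two expansions coefficient-wise.
g(0) = 2
g′(0) = 1
g′′(0) = -10/9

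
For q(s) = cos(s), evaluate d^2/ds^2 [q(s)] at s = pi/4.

-sqrt(2)/2

From the series, [(s - pi/4)^2] q = -sqrt(2)/4; multiply by 2! = 2 to get -sqrt(2)/2.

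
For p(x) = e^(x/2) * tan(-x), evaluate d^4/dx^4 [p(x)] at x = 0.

Multiply the two series term by term and collect like powers.
The coefficient of x^4 in the expansion is -3/16, so p^(4)(0) = 4! * (-3/16) = -9/2.

-9/2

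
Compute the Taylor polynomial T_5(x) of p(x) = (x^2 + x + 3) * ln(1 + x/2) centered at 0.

Multiply each power in the prefactor through the base expansion.
p(0) = 0
p′(0) = 3/2
p′′(0) = 1/4
p′′′(0) = 3
p^(4)(0) = -25/8
p^(5)(0) = 43/8
Then c_k = p^(k)(0)/k! gives each Taylor coefficient.

43*x^5/960 - 25*x^4/192 + x^3/2 + x^2/8 + 3*x/2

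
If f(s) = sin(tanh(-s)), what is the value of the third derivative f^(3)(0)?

Let u equal the inner series; expand the outer function in u and truncate.
The coefficient of s^3 in the expansion is 1/2, so f′′′(0) = 3! * (1/2) = 3.

3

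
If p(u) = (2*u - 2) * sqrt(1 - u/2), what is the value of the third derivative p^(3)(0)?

Multiply each power in the prefactor through the base expansion.
The coefficient of u^3 in the expansion is -3/64, so p′′′(0) = 3! * (-3/64) = -9/32.

-9/32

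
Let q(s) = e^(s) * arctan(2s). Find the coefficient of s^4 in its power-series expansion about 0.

Take the Cauchy product of the two expansions.
q(0) = 0
q′(0) = 2
q′′(0) = 4
q′′′(0) = -10
q^(4)(0) = -56
So c_4 = q^(4)(0)/4! = -7/3.

-7/3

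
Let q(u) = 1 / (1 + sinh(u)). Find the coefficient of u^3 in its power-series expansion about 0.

-7/6

Write 1/(1+u) = 1 - u + u^2 - u^3 + ... and substitute the series for u.
q(0) = 1
q′(0) = -1
q′′(0) = 2
q′′′(0) = -7
So c_3 = q′′′(0)/3! = -7/6.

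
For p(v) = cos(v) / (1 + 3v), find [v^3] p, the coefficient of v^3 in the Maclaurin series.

-51/2

Write out both Maclaurin series and multiply, keeping only the needed powers.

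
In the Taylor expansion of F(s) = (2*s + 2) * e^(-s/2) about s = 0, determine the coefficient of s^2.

Shift and add copies of the series according to the polynomial's terms.
[s^0] = 2;  [s^1] = 1;  [s^2] = -3/4.

-3/4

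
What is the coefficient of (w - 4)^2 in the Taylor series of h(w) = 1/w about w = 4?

[(w - 4)^0] = 1/4;  [(w - 4)^1] = -1/16;  [(w - 4)^2] = 1/64.

1/64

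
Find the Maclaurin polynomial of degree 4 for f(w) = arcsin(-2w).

f(0) = 0
f′(0) = -2
f′′(0) = 0
f′′′(0) = -8
f^(4)(0) = 0

-4*w^3/3 - 2*w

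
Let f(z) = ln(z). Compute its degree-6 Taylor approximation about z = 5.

Use the known series and substitute for the argument.
f(5) = ln(5)
f′(5) = 1/5
f′′(5) = -1/25
f′′′(5) = 2/125
f^(4)(5) = -6/625
f^(5)(5) = 24/3125
f^(6)(5) = -24/3125
The Taylor polynomial is Σ f^(k)(5)/k! · (z - 5)^k.

-(z - 5)^6/93750 + (z - 5)^5/15625 - (z - 5)^4/2500 + (z - 5)^3/375 - (z - 5)^2/50 + (z - 5)/5 + ln(5)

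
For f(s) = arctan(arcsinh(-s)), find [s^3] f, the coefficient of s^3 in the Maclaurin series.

1/2

Compose series: expand the inner function first, then feed it into the outer expansion.
f(0) = 0
f′(0) = -1
f′′(0) = 0
f′′′(0) = 3
So c_3 = f′′′(0)/3! = 1/2.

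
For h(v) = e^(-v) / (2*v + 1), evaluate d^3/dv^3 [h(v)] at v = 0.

Use 1/(1 - r) = Σ r^k on the denominator, then take the Cauchy product.
From the series, [v^3] h = -79/6; multiply by 3! = 6 to get -79.

-79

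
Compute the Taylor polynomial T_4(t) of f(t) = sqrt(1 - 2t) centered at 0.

f(0) = 1
f′(0) = -1
f′′(0) = -1
f′′′(0) = -3
f^(4)(0) = -15
The Taylor polynomial is Σ f^(k)(0)/k! · t^k.

-5*t^4/8 - t^3/2 - t^2/2 - t + 1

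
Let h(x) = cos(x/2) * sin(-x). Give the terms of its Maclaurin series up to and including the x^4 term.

Expand each factor separately, then convolve coefficients.
h(0) = 0
h′(0) = -1
h′′(0) = 0
h′′′(0) = 7/4
h^(4)(0) = 0
The Taylor polynomial is Σ h^(k)(0)/k! · x^k.

7*x^3/24 - x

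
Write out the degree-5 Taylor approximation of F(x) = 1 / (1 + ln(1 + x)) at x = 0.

-347*x^5/60 + 11*x^4/3 - 7*x^3/3 + 3*x^2/2 - x + 1

Write 1/(1+u) = 1 - u + u^2 - u^3 + ... and substitute the series for u.
[x^0] = 1;  [x^1] = -1;  [x^2] = 3/2;  [x^3] = -7/3;  [x^4] = 11/3;  [x^5] = -347/60.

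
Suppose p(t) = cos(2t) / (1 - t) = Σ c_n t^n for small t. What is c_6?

-19/45

Use 1/(1 - r) = Σ r^k on the denominator, then take the Cauchy product.
[t^0] = 1;  [t^1] = 1;  [t^2] = -1;  [t^3] = -1;  [t^4] = -1/3;  [t^5] = -1/3;  [t^6] = -19/45.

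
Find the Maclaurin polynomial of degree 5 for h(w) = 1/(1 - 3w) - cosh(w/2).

Add the two expansions coefficient-wise.
h(0) = 0
h′(0) = 3
h′′(0) = 71/4
h′′′(0) = 162
h^(4)(0) = 31103/16
h^(5)(0) = 29160

243*w^5 + 31103*w^4/384 + 27*w^3 + 71*w^2/8 + 3*w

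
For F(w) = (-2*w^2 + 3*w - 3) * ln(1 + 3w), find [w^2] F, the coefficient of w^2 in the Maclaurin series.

45/2

Distribute the polynomial across the series and collect like powers.
[w^0] = 0;  [w^1] = -9;  [w^2] = 45/2.
So c_2 = F′′(0)/2! = 45/2.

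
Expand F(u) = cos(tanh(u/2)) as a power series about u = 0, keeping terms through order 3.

Compose series: expand the inner function first, then feed it into the outer expansion.
F(0) = 1
F′(0) = 0
F′′(0) = -1/4
F′′′(0) = 0
The Taylor polynomial is Σ F^(k)(0)/k! · u^k.

1 - u^2/8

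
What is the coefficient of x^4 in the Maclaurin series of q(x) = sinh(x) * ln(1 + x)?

1/2

Take the Cauchy product of the two expansions.
q(0) = 0
q′(0) = 0
q′′(0) = 2
q′′′(0) = -3
q^(4)(0) = 12
Dividing each by k! gives the coefficients c_0, ..., c_4.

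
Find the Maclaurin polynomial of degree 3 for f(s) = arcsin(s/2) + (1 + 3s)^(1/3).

Combine the two series term by term.
[s^0] = 1;  [s^1] = 3/2;  [s^2] = -1;  [s^3] = 27/16.

27*s^3/16 - s^2 + 3*s/2 + 1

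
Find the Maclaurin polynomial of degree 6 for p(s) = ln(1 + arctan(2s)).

-256*s^6/45 + 32*s^5/15 + 4*s^4/3 - 2*s^2 + 2*s

Let u equal the inner series; expand the outer function in u and truncate.
p(0) = 0
p′(0) = 2
p′′(0) = -4
p′′′(0) = 0
p^(4)(0) = 32
p^(5)(0) = 256
p^(6)(0) = -4096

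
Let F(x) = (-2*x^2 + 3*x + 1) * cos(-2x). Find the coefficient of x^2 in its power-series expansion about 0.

Shift and add copies of the series according to the polynomial's terms.
[x^0] = 1;  [x^1] = 3;  [x^2] = -4.

-4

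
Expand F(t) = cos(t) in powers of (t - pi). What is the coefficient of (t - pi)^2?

1/2

[(t - pi)^0] = -1;  [(t - pi)^1] = 0;  [(t - pi)^2] = 1/2.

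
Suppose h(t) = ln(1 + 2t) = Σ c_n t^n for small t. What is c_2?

[t^0] = 0;  [t^1] = 2;  [t^2] = -2.

-2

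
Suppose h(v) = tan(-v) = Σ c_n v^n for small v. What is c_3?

-1/3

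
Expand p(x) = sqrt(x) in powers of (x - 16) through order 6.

p(16) = 4
p′(16) = 1/8
p′′(16) = -1/256
p′′′(16) = 3/8192
p^(4)(16) = -15/262144
p^(5)(16) = 105/8388608
p^(6)(16) = -945/268435456
Dividing each by k! gives the coefficients c_0, ..., c_6.

-21*(x - 16)^6/4294967296 + 7*(x - 16)^5/67108864 - 5*(x - 16)^4/2097152 + (x - 16)^3/16384 - (x - 16)^2/512 + (x - 16)/8 + 4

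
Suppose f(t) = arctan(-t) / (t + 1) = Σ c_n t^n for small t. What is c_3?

Multiply the numerator's expansion by the denominator's geometric series.
f(0) = 0
f′(0) = -1
f′′(0) = 2
f′′′(0) = -4

-2/3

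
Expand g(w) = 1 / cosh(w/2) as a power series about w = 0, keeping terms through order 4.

5*w^4/384 - w^2/8 + 1

Write the quotient as an unknown series and match coefficients against numerator = denominator · series.
g(0) = 1
g′(0) = 0
g′′(0) = -1/4
g′′′(0) = 0
g^(4)(0) = 5/16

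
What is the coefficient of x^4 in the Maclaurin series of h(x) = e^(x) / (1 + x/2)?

1/48

Expand each factor separately, then convolve coefficients.
h(0) = 1
h′(0) = 1/2
h′′(0) = 1/2
h′′′(0) = 1/4
h^(4)(0) = 1/2
Then c_k = h^(k)(0)/k! gives each Taylor coefficient.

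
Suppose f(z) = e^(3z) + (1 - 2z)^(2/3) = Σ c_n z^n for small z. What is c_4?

Add the two expansions coefficient-wise.
f(0) = 2
f′(0) = 5/3
f′′(0) = 73/9
f′′′(0) = 665/27
f^(4)(0) = 5665/81

5665/1944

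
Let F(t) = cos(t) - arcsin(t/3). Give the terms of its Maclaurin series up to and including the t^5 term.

-t^5/3240 + t^4/24 - t^3/162 - t^2/2 - t/3 + 1

Expand each term separately and add.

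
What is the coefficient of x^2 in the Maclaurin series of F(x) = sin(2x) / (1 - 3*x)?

Multiply the numerator's expansion by the denominator's geometric series.
So c_2 = F′′(0)/2! = 6.

6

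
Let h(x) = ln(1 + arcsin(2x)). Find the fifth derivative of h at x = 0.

Let u equal the inner series; expand the outer function in u and truncate.
From the series, [x^5] h = 212/15; multiply by 5! = 120 to get 1696.

1696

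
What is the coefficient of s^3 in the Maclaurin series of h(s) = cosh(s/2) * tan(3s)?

Take the Cauchy product of the two expansions.
h(0) = 0
h′(0) = 3
h′′(0) = 0
h′′′(0) = 225/4

75/8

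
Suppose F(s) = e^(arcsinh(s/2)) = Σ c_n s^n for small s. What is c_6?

Let u equal the inner series; expand the outer function in u and truncate.
F(0) = 1
F′(0) = 1/2
F′′(0) = 1/4
F′′′(0) = 0
F^(4)(0) = -3/16
F^(5)(0) = 0
F^(6)(0) = 45/64
So c_6 = F^(6)(0)/6! = 1/1024.

1/1024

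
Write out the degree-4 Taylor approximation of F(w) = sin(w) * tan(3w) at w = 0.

17*w^4/2 + 3*w^2

Multiply the two series term by term and collect like powers.
F(0) = 0
F′(0) = 0
F′′(0) = 6
F′′′(0) = 0
F^(4)(0) = 204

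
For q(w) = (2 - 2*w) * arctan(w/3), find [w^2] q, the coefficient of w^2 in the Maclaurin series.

-2/3

Distribute the polynomial across the series and collect like powers.
[w^0] = 0;  [w^1] = 2/3;  [w^2] = -2/3.
So c_2 = q′′(0)/2! = -2/3.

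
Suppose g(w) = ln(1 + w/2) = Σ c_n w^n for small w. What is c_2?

-1/8

Use the known series and substitute for the argument.
g(0) = 0
g′(0) = 1/2
g′′(0) = -1/4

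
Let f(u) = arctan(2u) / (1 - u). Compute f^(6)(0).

Use 1/(1 - r) = Σ r^k on the denominator, then take the Cauchy product.
The coefficient of u^6 in the expansion is 86/15, so f^(6)(0) = 6! * (86/15) = 4128.

4128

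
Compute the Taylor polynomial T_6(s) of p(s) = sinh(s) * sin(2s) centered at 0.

Write out both Maclaurin series and multiply, keeping only the needed powers.
p(0) = 0
p′(0) = 0
p′′(0) = 4
p′′′(0) = 0
p^(4)(0) = -24
p^(5)(0) = 0
p^(6)(0) = 44
Then c_k = p^(k)(0)/k! gives each Taylor coefficient.

11*s^6/180 - s^4 + 2*s^2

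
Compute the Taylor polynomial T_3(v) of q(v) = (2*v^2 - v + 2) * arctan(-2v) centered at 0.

Shift and add copies of the series according to the polynomial's terms.
[v^0] = 0;  [v^1] = -4;  [v^2] = 2;  [v^3] = 4/3.

4*v^3/3 + 2*v^2 - 4*v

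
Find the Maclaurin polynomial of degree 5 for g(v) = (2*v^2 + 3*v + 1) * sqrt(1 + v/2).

Shift and add copies of the series according to the polynomial's terms.
[v^0] = 1;  [v^1] = 13/4;  [v^2] = 87/32;  [v^3] = 53/128;  [v^4] = -85/2048;  [v^5] = 75/8192.

75*v^5/8192 - 85*v^4/2048 + 53*v^3/128 + 87*v^2/32 + 13*v/4 + 1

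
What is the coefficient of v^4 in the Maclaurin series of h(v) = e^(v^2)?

1/2

h(0) = 1
h′(0) = 0
h′′(0) = 2
h′′′(0) = 0
h^(4)(0) = 12
So c_4 = h^(4)(0)/4! = 1/2.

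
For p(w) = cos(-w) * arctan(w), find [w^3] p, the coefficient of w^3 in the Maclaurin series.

-5/6

Write out both Maclaurin series and multiply, keeping only the needed powers.
So c_3 = p′′′(0)/3! = -5/6.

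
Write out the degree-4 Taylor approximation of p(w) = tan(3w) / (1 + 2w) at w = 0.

-42*w^4 + 21*w^3 - 6*w^2 + 3*w

Write out both Maclaurin series and multiply, keeping only the needed powers.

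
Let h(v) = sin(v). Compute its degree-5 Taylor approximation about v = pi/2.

Compute the successive derivatives at the expansion point and divide by k!.
h(pi/2) = 1
h′(pi/2) = 0
h′′(pi/2) = -1
h′′′(pi/2) = 0
h^(4)(pi/2) = 1
h^(5)(pi/2) = 0

(v - pi/2)^4/24 - (v - pi/2)^2/2 + 1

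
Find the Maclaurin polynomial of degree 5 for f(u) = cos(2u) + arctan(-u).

-u^5/5 + 2*u^4/3 + u^3/3 - 2*u^2 - u + 1

Expand each term separately and add.
f(0) = 1
f′(0) = -1
f′′(0) = -4
f′′′(0) = 2
f^(4)(0) = 16
f^(5)(0) = -24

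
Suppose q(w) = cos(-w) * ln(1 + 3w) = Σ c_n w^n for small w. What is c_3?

15/2

Write out both Maclaurin series and multiply, keeping only the needed powers.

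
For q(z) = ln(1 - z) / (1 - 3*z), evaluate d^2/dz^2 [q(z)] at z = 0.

-7

Use 1/(1 - r) = Σ r^k on the denominator, then take the Cauchy product.
The coefficient of z^2 in the expansion is -7/2, so q′′(0) = 2! * (-7/2) = -7.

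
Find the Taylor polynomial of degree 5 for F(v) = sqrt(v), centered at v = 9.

Compute the successive derivatives at the expansion point and divide by k!.
F(9) = 3
F′(9) = 1/6
F′′(9) = -1/108
F′′′(9) = 1/648
F^(4)(9) = -5/11664
F^(5)(9) = 35/209952
Dividing each by k! gives the coefficients c_0, ..., c_5.

7*(v - 9)^5/5038848 - 5*(v - 9)^4/279936 + (v - 9)^3/3888 - (v - 9)^2/216 + (v - 9)/6 + 3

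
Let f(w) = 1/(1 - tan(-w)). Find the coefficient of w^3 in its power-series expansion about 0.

-4/3

Compose series: expand the inner function first, then feed it into the outer expansion.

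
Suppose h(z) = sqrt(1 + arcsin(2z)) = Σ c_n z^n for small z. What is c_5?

Compose series: expand the inner function first, then feed it into the outer expansion.
[z^0] = 1;  [z^1] = 1;  [z^2] = -1/2;  [z^3] = 7/6;  [z^4] = -31/24;  [z^5] = 123/40.

123/40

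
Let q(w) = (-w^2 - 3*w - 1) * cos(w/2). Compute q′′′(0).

9/4

Multiply each power in the prefactor through the base expansion.
From the series, [w^3] q = 3/8; multiply by 3! = 6 to get 9/4.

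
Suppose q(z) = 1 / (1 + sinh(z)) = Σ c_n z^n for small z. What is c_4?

Use the geometric series for the reciprocal, then substitute.
q(0) = 1
q′(0) = -1
q′′(0) = 2
q′′′(0) = -7
q^(4)(0) = 32

4/3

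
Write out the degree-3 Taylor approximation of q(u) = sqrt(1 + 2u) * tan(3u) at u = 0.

15*u^3/2 + 3*u^2 + 3*u

Multiply the two series term by term and collect like powers.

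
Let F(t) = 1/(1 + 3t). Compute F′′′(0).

-162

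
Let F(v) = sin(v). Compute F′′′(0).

-1

The coefficient of v^3 in the expansion is -1/6, so F′′′(0) = 3! * (-1/6) = -1.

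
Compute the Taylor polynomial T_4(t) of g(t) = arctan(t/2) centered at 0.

-t^3/24 + t/2

Use the known series and substitute for the argument.
[t^0] = 0;  [t^1] = 1/2;  [t^2] = 0;  [t^3] = -1/24;  [t^4] = 0.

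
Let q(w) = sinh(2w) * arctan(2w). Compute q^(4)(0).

-64

Write out both Maclaurin series and multiply, keeping only the needed powers.
The coefficient of w^4 in the expansion is -8/3, so q^(4)(0) = 4! * (-8/3) = -64.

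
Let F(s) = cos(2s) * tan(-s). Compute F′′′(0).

Take the Cauchy product of the two expansions.
The coefficient of s^3 in the expansion is 5/3, so F′′′(0) = 3! * (5/3) = 10.

10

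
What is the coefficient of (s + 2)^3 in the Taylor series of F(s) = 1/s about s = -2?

-1/16

[(s + 2)^0] = -1/2;  [(s + 2)^1] = -1/4;  [(s + 2)^2] = -1/8;  [(s + 2)^3] = -1/16.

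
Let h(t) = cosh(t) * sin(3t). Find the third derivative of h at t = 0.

Take the Cauchy product of the two expansions.
The coefficient of t^3 in the expansion is -3, so h′′′(0) = 3! * (-3) = -18.

-18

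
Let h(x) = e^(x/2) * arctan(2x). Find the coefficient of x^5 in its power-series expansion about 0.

Expand each factor separately, then convolve coefficients.
h(0) = 0
h′(0) = 2
h′′(0) = 2
h′′′(0) = -29/2
h^(4)(0) = -31
h^(5)(0) = 5829/8

1943/320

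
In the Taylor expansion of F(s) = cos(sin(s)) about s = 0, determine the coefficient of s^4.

5/24

Let u equal the inner series; expand the outer function in u and truncate.
F(0) = 1
F′(0) = 0
F′′(0) = -1
F′′′(0) = 0
F^(4)(0) = 5
So c_4 = F^(4)(0)/4! = 5/24.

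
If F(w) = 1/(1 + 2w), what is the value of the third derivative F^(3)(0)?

-48

Differentiate repeatedly and evaluate at the center.
The coefficient of w^3 in the expansion is -8, so F′′′(0) = 3! * (-8) = -48.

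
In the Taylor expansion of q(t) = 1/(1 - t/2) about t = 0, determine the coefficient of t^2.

1/4

[t^0] = 1;  [t^1] = 1/2;  [t^2] = 1/4.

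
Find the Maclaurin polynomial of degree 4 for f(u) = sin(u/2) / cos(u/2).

u^3/24 + u/2

Write the quotient as an unknown series and match coefficients against numerator = denominator · series.
f(0) = 0
f′(0) = 1/2
f′′(0) = 0
f′′′(0) = 1/4
f^(4)(0) = 0
Dividing each by k! gives the coefficients c_0, ..., c_4.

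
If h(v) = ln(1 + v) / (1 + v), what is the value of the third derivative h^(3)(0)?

Take the Cauchy product of the two expansions.
The coefficient of v^3 in the expansion is 11/6, so h′′′(0) = 3! * (11/6) = 11.

11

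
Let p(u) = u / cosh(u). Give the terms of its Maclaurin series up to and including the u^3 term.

-u^3/2 + u

Write the quotient as an unknown series and match coefficients against numerator = denominator · series.
p(0) = 0
p′(0) = 1
p′′(0) = 0
p′′′(0) = -3
The Taylor polynomial is Σ p^(k)(0)/k! · u^k.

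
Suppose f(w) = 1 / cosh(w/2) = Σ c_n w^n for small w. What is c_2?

Divide the numerator series by the denominator series (power-series long division).
f(0) = 1
f′(0) = 0
f′′(0) = -1/4
The Taylor polynomial is Σ f^(k)(0)/k! · w^k.

-1/8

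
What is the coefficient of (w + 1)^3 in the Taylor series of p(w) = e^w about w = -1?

e^(-1)/6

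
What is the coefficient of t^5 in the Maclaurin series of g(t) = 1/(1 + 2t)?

-32

[t^0] = 1;  [t^1] = -2;  [t^2] = 4;  [t^3] = -8;  [t^4] = 16;  [t^5] = -32.
So c_5 = g^(5)(0)/5! = -32.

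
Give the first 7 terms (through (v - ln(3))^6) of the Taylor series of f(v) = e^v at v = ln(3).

[(v - ln(3))^0] = 3;  [(v - ln(3))^1] = 3;  [(v - ln(3))^2] = 3/2;  [(v - ln(3))^3] = 1/2;  [(v - ln(3))^4] = 1/8;  [(v - ln(3))^5] = 1/40;  [(v - ln(3))^6] = 1/240.

(v - ln(3))^6/240 + (v - ln(3))^5/40 + (v - ln(3))^4/8 + (v - ln(3))^3/2 + 3*(v - ln(3))^2/2 + 3*(v - ln(3)) + 3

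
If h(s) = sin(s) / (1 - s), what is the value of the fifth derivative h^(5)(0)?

Multiply the numerator's expansion by the denominator's geometric series.
The coefficient of s^5 in the expansion is 101/120, so h^(5)(0) = 5! * (101/120) = 101.

101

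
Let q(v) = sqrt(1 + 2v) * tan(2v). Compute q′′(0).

Expand each factor separately, then convolve coefficients.
The coefficient of v^2 in the expansion is 2, so q′′(0) = 2! * (2) = 4.

4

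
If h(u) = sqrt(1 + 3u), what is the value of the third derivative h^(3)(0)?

Compute the successive derivatives at the expansion point and divide by k!.
The coefficient of u^3 in the expansion is 27/16, so h′′′(0) = 3! * (27/16) = 81/8.

81/8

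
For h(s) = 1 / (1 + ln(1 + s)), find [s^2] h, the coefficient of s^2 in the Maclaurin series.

Use the geometric series for the reciprocal, then substitute.
[s^0] = 1;  [s^1] = -1;  [s^2] = 3/2.

3/2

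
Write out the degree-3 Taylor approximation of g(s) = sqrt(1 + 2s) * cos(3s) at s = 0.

Expand each factor separately, then convolve coefficients.
g(0) = 1
g′(0) = 1
g′′(0) = -10
g′′′(0) = -24

-4*s^3 - 5*s^2 + s + 1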